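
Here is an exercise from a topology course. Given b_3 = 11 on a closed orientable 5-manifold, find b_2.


Poincare duality for closed orientable n-manifolds: b_k = b_{n-k}.
Here n = 5, so b_2 = b_3 = 11

11


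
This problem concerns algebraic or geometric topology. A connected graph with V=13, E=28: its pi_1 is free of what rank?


For a connected graph: rank(pi_1) = b_1 = E - V + 1 = 1 - chi.
chi = V - E = 13 - 28 = -15.
rank = 1 - (-15) = 28 - 13 + 1 = 16

16


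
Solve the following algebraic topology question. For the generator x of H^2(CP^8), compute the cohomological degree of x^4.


|x| = 2 in H^*(CP^n).
|x^4| = 4 * |x| = 4 * 2 = 8

8


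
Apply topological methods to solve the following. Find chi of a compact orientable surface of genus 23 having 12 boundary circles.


For a compact orientable surface with genus g and b boundary components: chi = 2 - 2g - b.
chi = 2 - 2*23 - 12 = 2 - 46 - 12 = -56

-56


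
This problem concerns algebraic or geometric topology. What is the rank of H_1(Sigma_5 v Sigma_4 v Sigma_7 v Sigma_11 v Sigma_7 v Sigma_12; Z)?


For a wedge X v Y: reduced H_k(X v Y) = H_k(X) + H_k(Y).
Each Sigma_g contributes b_1 = 2g.
b_1 = 10 + 8 + 14 + 22 + 14 + 24 = 92

92


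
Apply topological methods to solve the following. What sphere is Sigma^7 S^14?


Each suspension raises dimension by 1: Sigma S^n = S^{n+1}.
Sigma^7 S^14 = S^{14+7} = S^21

21


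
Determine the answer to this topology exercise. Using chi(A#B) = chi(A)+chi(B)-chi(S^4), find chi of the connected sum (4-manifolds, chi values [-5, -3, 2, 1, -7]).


For n-manifolds: chi(A#B) = chi(A) + chi(B) - chi(S^4).
chi(S^4) = 1 + (-1)^4 = 2.
chi(#) = (sum chi_i) - (5-1)*chi(S^4) = -12 - 4*2 = -20

-20


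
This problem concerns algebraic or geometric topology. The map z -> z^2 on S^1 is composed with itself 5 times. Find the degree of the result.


deg(f) = 2. Degree is multiplicative: deg(f^5) = (deg f)^5.
deg(f^5) = (2)^5 = 32

32


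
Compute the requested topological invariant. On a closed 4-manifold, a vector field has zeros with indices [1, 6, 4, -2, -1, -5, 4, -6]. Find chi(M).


Poincare-Hopf: chi(M) = sum of indices of zeros.
chi = (1) + (6) + (4) + (-2) + (-1) + (-5) + (4) + (-6) = 1

1


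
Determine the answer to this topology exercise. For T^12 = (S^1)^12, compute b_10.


By the Kunneth formula, b_k(T^n) = C(n,k).
b_10(T^12) = C(12,10).
C(12,10) = 12!/(10!*2!) = 66

66


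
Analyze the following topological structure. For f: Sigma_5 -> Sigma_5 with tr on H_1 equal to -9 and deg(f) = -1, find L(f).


L(f) = tr(f_0*) - tr(f_1*) + tr(f_2*).
= 1 - (-9) + (-1)
= 9

9


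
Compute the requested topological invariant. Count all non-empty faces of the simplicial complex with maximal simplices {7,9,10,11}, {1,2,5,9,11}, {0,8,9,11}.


Each maximal simplex on m vertices has 2^m - 1 nonempty faces.
Take the union (dedupe shared faces).
Total distinct faces = 55

55


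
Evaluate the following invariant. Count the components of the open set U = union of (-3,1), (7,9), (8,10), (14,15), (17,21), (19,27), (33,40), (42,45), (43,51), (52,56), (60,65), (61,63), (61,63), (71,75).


Sort and merge overlapping open intervals.
Merged: (-3,1), (7,10), (14,15), (17,27), (33,40), (42,51), (52,56), (60,65), (71,75).
Number of components = 9

9


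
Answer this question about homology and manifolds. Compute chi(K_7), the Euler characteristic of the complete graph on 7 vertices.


K_7: V = 7, E = C(7,2) = 21.
chi = V - E = 7 - 21 = -14

-14


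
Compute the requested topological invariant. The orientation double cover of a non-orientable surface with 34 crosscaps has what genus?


chi(N_34) = 2 - 34 = -32.
Double cover: chi(Sigma_g) = 2 * chi(N_34) = 2*(-32) = -64.
2 - 2g = -64, so g = (2 - (-64))/2 = 66/2 = 33

33


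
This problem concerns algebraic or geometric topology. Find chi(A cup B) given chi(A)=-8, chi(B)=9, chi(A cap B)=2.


chi(A cup B) = chi(A) + chi(B) - chi(A cap B)
= -8 + (9) - (2)
= -1

-1


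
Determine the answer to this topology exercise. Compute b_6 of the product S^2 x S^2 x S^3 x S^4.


Each S^d has Poincare polynomial 1 + t^d.
The product S^2 x S^2 x S^3 x S^4 has Poincare polynomial prod(1+t^d_i).
Expanding: b_0=1, b_2=2, b_3=1, b_4=2, b_5=2, b_6=2, b_7=2, b_8=1, b_9=2, b_11=1.
b_6 = 2

2


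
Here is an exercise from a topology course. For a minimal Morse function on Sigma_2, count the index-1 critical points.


A perfect Morse function has m_k = b_k.
For Sigma_2: b_0=1, b_1=2g=4, b_2=1.
Saddles m_1 = 2g = 4

4


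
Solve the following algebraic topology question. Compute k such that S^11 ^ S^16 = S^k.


S^m ^ S^n = S^{m+n}.
k = 11 + 16 = 27

27


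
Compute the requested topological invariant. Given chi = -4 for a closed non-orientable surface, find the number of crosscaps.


chi = 2 - k for closed non-orientable surfaces with k crosscaps.
-4 = 2 - k
k = 2 - (-4) = 6

6


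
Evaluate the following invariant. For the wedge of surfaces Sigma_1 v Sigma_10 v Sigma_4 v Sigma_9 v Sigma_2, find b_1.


For a wedge X v Y: reduced H_k(X v Y) = H_k(X) + H_k(Y).
Each Sigma_g contributes b_1 = 2g.
b_1 = 2 + 20 + 8 + 18 + 4 = 52

52


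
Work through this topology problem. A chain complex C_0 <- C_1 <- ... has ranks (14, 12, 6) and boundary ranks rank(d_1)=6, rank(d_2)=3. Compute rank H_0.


rank H_k = rank(ker d_k) - rank(im d_{k+1}).
rank(ker d_0) = rank(C_0) - rank(d_0) = 14 - 0 = 14.
rank(im d_{0+1}) = 6.
rank H_0 = 14 - 6 = 8

8


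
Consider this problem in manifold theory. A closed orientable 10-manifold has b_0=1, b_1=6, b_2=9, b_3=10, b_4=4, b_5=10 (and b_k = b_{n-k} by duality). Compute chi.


By Poincare duality b_k = b_{10-k}, so full Betti numbers: b_0=1, b_1=6, b_2=9, b_3=10, b_4=4, b_5=10, b_6=4, b_7=10, b_8=9, b_9=6, b_10=1.
chi = sum (-1)^k b_k = -14

-14


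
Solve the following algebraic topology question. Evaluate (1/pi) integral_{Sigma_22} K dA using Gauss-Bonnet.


Gauss-Bonnet: integral K dA = 2*pi*chi(M).
chi(Sigma_22) = 2 - 2*22 = -42.
(integral K dA)/pi = 2*chi = 2*(-42) = -84

-84


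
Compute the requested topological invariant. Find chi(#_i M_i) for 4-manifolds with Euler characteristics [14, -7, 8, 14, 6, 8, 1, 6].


For n-manifolds: chi(A#B) = chi(A) + chi(B) - chi(S^4).
chi(S^4) = 1 + (-1)^4 = 2.
chi(#) = (sum chi_i) - (8-1)*chi(S^4) = 50 - 7*2 = 36

36


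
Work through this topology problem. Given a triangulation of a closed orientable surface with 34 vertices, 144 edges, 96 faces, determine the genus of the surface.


chi = V - E + F = 34 - 144 + 96 = -14
For orientable closed surface: chi = 2 - 2g, so g = (2 - chi)/2.
g = (2 - (-14)) / 2 = 16 / 2 = 8

8


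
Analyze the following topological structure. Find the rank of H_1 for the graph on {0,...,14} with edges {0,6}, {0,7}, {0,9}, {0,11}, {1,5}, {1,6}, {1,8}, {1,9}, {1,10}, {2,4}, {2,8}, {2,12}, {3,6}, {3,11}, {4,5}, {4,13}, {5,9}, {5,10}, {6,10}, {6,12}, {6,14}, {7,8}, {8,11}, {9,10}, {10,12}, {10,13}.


b_1 = E - V + (number of components).
E = 26, V = 15, components = 1.
b_1 = 26 - 15 + 1 = 12

12


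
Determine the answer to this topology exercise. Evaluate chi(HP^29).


HP^29 has one cell in each dimension 0, 4, ..., 4*29 (29+1 cells, all even-dim).
chi = 29 + 1 = 30

30


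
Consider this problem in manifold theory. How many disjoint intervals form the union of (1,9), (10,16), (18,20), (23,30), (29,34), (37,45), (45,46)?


Sort and merge overlapping open intervals.
Merged: (1,9), (10,16), (18,20), (23,34), (37,45), (45,46).
Number of components = 6

6


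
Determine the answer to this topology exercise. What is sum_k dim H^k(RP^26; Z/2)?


H^k(RP^26; Z/2) = Z/2 for each 0 <= k <= 26.
Total dimension = 26 + 1 = 27

27


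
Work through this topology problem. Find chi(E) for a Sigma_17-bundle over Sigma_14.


For a fiber bundle F -> E -> B (with CW structure): chi(E) = chi(B) * chi(F).
chi(Sigma_14) = -26, chi(Sigma_17) = -32.
chi(E) = (-26) * (-32) = 832

832


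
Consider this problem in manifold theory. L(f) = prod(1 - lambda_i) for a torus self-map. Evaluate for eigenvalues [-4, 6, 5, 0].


For a torus self-map: L(f) = det(I - A) where A acts on H_1.
L(f) = (1--4) * (1-6) * (1-5) * (1-0) = 5 * -5 * -4 * 1 = 100

100


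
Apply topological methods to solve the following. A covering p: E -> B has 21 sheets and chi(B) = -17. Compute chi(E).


For a finite covering: chi(E) = (number of sheets) * chi(B).
chi(E) = 21 * (-17) = -357

-357


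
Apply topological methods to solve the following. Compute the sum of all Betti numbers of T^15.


b_k(T^15) = C(15,k), so the sum over k is sum_k C(15,k) = 2^15.
Total = 2^15 = 32768

32768


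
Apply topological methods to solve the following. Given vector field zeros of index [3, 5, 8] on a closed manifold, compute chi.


Poincare-Hopf: chi(M) = sum of indices of zeros.
chi = (3) + (5) + (8) = 16

16


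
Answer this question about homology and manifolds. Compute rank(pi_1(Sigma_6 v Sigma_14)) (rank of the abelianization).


For a wedge: H_1(A v B) = H_1(A) + H_1(B).
b_1(Sigma_6) = 12, b_1(Sigma_14) = 28.
b_1 = 12 + 28 = 40

40


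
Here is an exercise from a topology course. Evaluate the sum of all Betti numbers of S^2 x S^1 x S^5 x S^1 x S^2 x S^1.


Total Betti number is multiplicative under products.
Each S^d (d>=1) has total Betti number 2.
There are 6 sphere factors.
Total = 2^6 = 64

64


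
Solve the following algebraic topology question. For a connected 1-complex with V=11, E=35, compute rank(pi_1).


For a connected graph: rank(pi_1) = b_1 = E - V + 1 = 1 - chi.
chi = V - E = 11 - 35 = -24.
rank = 1 - (-24) = 35 - 11 + 1 = 25

25


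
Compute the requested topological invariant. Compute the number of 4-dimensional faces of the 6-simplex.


Delta^6 has 6+1 vertices. A 4-face is a choice of 4+1 vertices.
f_4 = C(6+1, 4+1) = C(7,5) = 21

21


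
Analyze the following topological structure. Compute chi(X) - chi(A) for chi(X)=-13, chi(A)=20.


Relative Euler characteristic: chi(X, A) = chi(X) - chi(A).
= -13 - (20) = -33

-33


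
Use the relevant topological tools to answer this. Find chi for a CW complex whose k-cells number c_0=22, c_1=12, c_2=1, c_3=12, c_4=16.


chi = sum_k (-1)^k c_k.
= (-1)^0*22 + (-1)^1*12 + (-1)^2*1 + (-1)^3*12 + (-1)^4*16
= (22) + (-12) + (1) + (-12) + (16)
= 15

15


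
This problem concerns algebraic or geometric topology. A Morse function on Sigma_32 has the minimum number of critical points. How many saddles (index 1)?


A perfect Morse function has m_k = b_k.
For Sigma_32: b_0=1, b_1=2g=64, b_2=1.
Saddles m_1 = 2g = 64

64


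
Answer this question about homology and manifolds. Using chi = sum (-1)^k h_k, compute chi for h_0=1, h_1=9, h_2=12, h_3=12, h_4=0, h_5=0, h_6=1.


Handles of index k contribute (-1)^k to chi (same as CW cells).
chi = (1) + (-9) + (12) + (-12) + (0) + (0) + (1) = -7

-7


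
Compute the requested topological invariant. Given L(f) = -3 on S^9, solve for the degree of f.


L(f) = 1 + (-1)^9 deg(f) on S^9.
-3 = 1 + (-1)^9 * deg(f)
(-1)^9 * deg(f) = -4
deg(f) = 4

4


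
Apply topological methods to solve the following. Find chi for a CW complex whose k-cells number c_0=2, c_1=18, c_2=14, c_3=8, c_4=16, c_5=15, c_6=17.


chi = sum_k (-1)^k c_k.
= (-1)^0*2 + (-1)^1*18 + (-1)^2*14 + (-1)^3*8 + (-1)^4*16 + (-1)^5*15 + (-1)^6*17
= (2) + (-18) + (14) + (-8) + (16) + (-15) + (17)
= 8

8


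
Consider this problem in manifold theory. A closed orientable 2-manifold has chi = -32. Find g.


chi = 2 - 2g for closed orientable surfaces.
-32 = 2 - 2g
2g = 2 - (-32) = 34
g = 17

17


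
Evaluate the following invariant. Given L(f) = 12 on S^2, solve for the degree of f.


L(f) = 1 + (-1)^2 deg(f) on S^2.
12 = 1 + (-1)^2 * deg(f)
(-1)^2 * deg(f) = 11
deg(f) = 11

11


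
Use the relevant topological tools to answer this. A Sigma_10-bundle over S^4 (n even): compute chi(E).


chi(S^4) = 2 (n even), chi(Sigma_10) = 2 - 2*10 = -18.
chi(E) = 2 * (-18) = -36

-36


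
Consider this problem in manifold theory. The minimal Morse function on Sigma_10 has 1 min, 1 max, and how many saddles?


A perfect Morse function has m_k = b_k.
For Sigma_10: b_0=1, b_1=2g=20, b_2=1.
Saddles m_1 = 2g = 20

20


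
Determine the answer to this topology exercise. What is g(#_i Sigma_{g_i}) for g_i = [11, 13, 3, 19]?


Genus is additive under connected sum of orientable surfaces.
g = 11 + 13 + 3 + 19 = 46

46


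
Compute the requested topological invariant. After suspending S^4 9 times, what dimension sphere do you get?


Each suspension raises dimension by 1: Sigma S^n = S^{n+1}.
Sigma^9 S^4 = S^{4+9} = S^13

13


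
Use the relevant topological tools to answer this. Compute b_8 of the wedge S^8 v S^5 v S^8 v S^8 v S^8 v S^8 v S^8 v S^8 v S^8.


For a wedge of spheres, H_k (k>0) is free on one generator per sphere of dimension k.
Spheres of dimension 8: count = 8.
b_8 = 8

8


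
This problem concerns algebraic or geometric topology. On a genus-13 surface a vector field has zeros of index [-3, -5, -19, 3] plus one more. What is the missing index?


Poincare-Hopf: sum of indices = chi(M).
chi(Sigma_13) = 2 - 2*13 = -24.
Sum of known indices = -24.
x = chi - (sum known) = -24 - (-24) = 0

0


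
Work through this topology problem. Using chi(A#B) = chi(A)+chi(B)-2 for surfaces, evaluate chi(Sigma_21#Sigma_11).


chi(Sigma_21) = 2 - 2*21 = -40
chi(Sigma_11) = 2 - 2*11 = -20
For surfaces: chi(A#B) = chi(A) + chi(B) - 2.
chi = -40 + -20 - 2 = -62

-62


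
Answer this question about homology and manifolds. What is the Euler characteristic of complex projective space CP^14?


CP^14 has one cell in each even dimension 0, 2, ..., 2*14 (14+1 cells total).
All cells are even-dimensional, so chi = number of cells.
chi = 14 + 1 = 15

15


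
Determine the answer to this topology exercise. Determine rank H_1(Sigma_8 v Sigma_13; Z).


For a wedge: H_1(A v B) = H_1(A) + H_1(B).
b_1(Sigma_8) = 16, b_1(Sigma_13) = 26.
b_1 = 16 + 26 = 42

42


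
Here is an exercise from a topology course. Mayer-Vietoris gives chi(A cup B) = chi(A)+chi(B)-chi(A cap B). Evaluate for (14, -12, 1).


chi(A cup B) = chi(A) + chi(B) - chi(A cap B)
= 14 + (-12) - (1)
= 1

1


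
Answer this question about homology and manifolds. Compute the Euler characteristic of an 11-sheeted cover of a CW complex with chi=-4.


For a finite covering: chi(E) = (number of sheets) * chi(B).
chi(E) = 11 * (-4) = -44

-44


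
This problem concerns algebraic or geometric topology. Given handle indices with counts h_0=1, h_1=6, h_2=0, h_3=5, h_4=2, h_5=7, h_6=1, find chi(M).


Handles of index k contribute (-1)^k to chi (same as CW cells).
chi = (1) + (-6) + (0) + (-5) + (2) + (-7) + (1) = -14

-14


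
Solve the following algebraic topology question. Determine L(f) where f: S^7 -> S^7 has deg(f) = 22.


On S^7: L(f) = tr(f_0*) + (-1)^7 tr(f_7*) = 1 + (-1)^7 * deg(f).
L(f) = 1 + (-1)^7 * 22 = 1 + -22 = -21

-21


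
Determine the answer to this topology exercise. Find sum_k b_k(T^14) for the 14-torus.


b_k(T^14) = C(14,k), so the sum over k is sum_k C(14,k) = 2^14.
Total = 2^14 = 16384

16384


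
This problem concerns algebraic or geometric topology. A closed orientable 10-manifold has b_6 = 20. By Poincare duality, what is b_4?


Poincare duality for closed orientable n-manifolds: b_k = b_{n-k}.
Here n = 10, so b_4 = b_6 = 20

20


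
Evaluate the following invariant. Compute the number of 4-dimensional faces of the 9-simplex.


Delta^9 has 9+1 vertices. A 4-face is a choice of 4+1 vertices.
f_4 = C(9+1, 4+1) = C(10,5) = 252

252


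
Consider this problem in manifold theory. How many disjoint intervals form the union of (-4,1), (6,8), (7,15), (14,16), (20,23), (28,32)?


Sort and merge overlapping open intervals.
Merged: (-4,1), (6,16), (20,23), (28,32).
Number of components = 4

4


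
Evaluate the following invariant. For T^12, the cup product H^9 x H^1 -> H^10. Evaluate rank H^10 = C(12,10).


Cup product: H^p x H^q -> H^{p+q}; here p+q = 9+1 = 10.
rank H^k(T^n) = C(n,k).
C(12,10) = 66

66


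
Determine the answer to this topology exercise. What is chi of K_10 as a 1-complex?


K_10: V = 10, E = C(10,2) = 45.
chi = V - E = 10 - 45 = -35

-35


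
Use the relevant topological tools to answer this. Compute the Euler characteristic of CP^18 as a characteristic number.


For any closed oriented manifold, <e(TM),[M]> = chi(M).
chi(CP^18) = 18+1 = 19

19


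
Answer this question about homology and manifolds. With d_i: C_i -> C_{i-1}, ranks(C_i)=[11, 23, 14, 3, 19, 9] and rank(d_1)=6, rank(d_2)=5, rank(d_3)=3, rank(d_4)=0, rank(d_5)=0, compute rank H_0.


rank H_k = rank(ker d_k) - rank(im d_{k+1}).
rank(ker d_0) = rank(C_0) - rank(d_0) = 11 - 0 = 11.
rank(im d_{0+1}) = 6.
rank H_0 = 11 - 6 = 5

5


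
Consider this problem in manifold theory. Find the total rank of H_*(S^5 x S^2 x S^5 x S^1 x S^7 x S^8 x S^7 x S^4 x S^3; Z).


Total Betti number is multiplicative under products.
Each S^d (d>=1) has total Betti number 2.
There are 9 sphere factors.
Total = 2^9 = 512

512


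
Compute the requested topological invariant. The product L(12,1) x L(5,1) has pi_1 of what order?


pi_1(X x Y) = pi_1(X) x pi_1(Y).
pi_1(L(12,1)) = Z/12, pi_1(L(5,1)) = Z/5.
|Z/12 x Z/5| = 12 * 5 = 60

60


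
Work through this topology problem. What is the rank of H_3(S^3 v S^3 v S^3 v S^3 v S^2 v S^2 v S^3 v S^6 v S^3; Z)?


For a wedge of spheres, H_k (k>0) is free on one generator per sphere of dimension k.
Spheres of dimension 3: count = 6.
b_3 = 6

6


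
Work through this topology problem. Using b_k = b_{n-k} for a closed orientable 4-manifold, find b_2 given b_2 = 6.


Poincare duality for closed orientable n-manifolds: b_k = b_{n-k}.
Here n = 4, so b_2 = b_2 = 6

6


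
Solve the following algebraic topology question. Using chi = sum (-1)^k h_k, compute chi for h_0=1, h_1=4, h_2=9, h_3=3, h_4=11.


Handles of index k contribute (-1)^k to chi (same as CW cells).
chi = (1) + (-4) + (9) + (-3) + (11) = 14

14


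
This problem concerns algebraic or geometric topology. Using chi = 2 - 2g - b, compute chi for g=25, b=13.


For a compact orientable surface with genus g and b boundary components: chi = 2 - 2g - b.
chi = 2 - 2*25 - 13 = 2 - 50 - 13 = -61

-61


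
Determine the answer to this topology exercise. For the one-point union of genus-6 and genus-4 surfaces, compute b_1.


For a wedge: H_1(A v B) = H_1(A) + H_1(B).
b_1(Sigma_6) = 12, b_1(Sigma_4) = 8.
b_1 = 12 + 8 = 20

20


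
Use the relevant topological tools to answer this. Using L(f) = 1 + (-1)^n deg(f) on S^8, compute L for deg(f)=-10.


On S^8: L(f) = tr(f_0*) + (-1)^8 tr(f_8*) = 1 + (-1)^8 * deg(f).
L(f) = 1 + (-1)^8 * -10 = 1 + -10 = -9

-9


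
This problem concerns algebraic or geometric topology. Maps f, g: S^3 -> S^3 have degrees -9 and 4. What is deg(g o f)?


Degree is multiplicative under composition: deg(g o f) = deg(g) * deg(f).
= 4 * -9 = -36

-36


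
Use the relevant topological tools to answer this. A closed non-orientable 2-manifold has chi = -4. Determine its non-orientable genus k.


chi = 2 - k for closed non-orientable surfaces with k crosscaps.
-4 = 2 - k
k = 2 - (-4) = 6

6


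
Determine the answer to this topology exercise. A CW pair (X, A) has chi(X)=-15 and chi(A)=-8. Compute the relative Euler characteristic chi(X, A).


Relative Euler characteristic: chi(X, A) = chi(X) - chi(A).
= -15 - (-8) = -7

-7


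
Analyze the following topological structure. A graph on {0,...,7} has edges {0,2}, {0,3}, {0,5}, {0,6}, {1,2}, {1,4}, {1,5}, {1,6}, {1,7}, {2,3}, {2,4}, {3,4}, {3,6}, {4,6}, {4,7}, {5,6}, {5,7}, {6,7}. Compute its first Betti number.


b_1 = E - V + (number of components).
E = 18, V = 8, components = 1.
b_1 = 18 - 8 + 1 = 11

11


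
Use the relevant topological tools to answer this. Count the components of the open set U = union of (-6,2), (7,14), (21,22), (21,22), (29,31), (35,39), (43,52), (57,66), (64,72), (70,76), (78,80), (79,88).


Sort and merge overlapping open intervals.
Merged: (-6,2), (7,14), (21,22), (29,31), (35,39), (43,52), (57,76), (78,88).
Number of components = 8

8


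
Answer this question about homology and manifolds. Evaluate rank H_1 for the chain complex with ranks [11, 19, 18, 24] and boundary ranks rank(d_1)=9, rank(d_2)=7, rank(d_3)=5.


rank H_k = rank(ker d_k) - rank(im d_{k+1}).
rank(ker d_1) = rank(C_1) - rank(d_1) = 19 - 9 = 10.
rank(im d_{1+1}) = 7.
rank H_1 = 10 - 7 = 3

3


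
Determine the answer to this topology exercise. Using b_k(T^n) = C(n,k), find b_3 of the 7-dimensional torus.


By the Kunneth formula, b_k(T^n) = C(n,k).
b_3(T^7) = C(7,3).
C(7,3) = 7!/(3!*4!) = 35

35


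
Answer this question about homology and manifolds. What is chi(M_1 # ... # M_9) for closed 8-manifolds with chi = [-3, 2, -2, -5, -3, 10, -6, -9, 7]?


For n-manifolds: chi(A#B) = chi(A) + chi(B) - chi(S^8).
chi(S^8) = 1 + (-1)^8 = 2.
chi(#) = (sum chi_i) - (9-1)*chi(S^8) = -9 - 8*2 = -25

-25


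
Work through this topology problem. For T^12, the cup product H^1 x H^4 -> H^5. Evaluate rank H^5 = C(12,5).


Cup product: H^p x H^q -> H^{p+q}; here p+q = 1+4 = 5.
rank H^k(T^n) = C(n,k).
C(12,5) = 792

792


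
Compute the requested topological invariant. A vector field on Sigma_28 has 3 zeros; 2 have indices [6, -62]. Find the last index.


Poincare-Hopf: sum of indices = chi(M).
chi(Sigma_28) = 2 - 2*28 = -54.
Sum of known indices = -56.
x = chi - (sum known) = -54 - (-56) = 2

2


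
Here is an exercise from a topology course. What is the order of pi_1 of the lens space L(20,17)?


pi_1(L(p,q)) = Z/pZ for any q coprime to p.
|pi_1(L(20,17))| = 20

20


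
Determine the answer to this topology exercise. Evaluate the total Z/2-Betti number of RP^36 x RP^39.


dim H^*(RP^n; Z/2) = n+1 (one Z/2 in each degree 0..n).
Total Betti number is multiplicative.
Total = (36+1) * (39+1) = 37 * 40 = 1480

1480


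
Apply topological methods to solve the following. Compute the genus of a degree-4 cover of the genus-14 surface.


For an n-sheeted cover: chi(E) = n * chi(B).
chi(Sigma_14) = 2 - 2*14 = -26.
chi(E) = 4 * (-26) = -104.
genus(E) = (2 - chi(E))/2 = (2 - (-104))/2 = 106/2 = 53

53


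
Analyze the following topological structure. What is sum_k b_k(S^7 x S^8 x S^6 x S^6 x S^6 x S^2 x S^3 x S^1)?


Total Betti number is multiplicative under products.
Each S^d (d>=1) has total Betti number 2.
There are 8 sphere factors.
Total = 2^8 = 256

256


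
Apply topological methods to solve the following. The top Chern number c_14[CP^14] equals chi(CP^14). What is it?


For any closed oriented manifold, <e(TM),[M]> = chi(M).
chi(CP^14) = 14+1 = 15

15


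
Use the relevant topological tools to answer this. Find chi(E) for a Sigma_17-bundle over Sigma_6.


For a fiber bundle F -> E -> B (with CW structure): chi(E) = chi(B) * chi(F).
chi(Sigma_6) = -10, chi(Sigma_17) = -32.
chi(E) = (-10) * (-32) = 320

320


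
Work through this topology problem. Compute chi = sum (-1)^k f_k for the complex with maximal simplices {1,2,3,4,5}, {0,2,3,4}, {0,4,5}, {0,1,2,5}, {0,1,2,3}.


Enumerate all faces; f-vector: f_0=6, f_1=15, f_2=18, f_3=8, f_4=1.
chi = sum (-1)^k f_k = 2

2


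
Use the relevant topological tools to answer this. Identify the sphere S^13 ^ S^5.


S^m ^ S^n = S^{m+n}.
k = 13 + 5 = 18

18


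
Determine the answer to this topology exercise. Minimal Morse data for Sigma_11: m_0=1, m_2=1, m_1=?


A perfect Morse function has m_k = b_k.
For Sigma_11: b_0=1, b_1=2g=22, b_2=1.
Saddles m_1 = 2g = 22

22


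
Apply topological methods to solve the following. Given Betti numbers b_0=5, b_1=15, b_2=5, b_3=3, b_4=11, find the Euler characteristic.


chi = sum_k (-1)^k b_k.
= (5) + (-15) + (5) + (-3) + (11)
= 3

3


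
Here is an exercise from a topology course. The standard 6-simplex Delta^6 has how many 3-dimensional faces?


Delta^6 has 6+1 vertices. A 3-face is a choice of 3+1 vertices.
f_3 = C(6+1, 3+1) = C(7,4) = 35

35


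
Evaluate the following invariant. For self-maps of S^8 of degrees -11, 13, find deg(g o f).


Degree is multiplicative under composition: deg(g o f) = deg(g) * deg(f).
= 13 * -11 = -143

-143


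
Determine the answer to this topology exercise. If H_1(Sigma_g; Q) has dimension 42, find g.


For a closed orientable surface: b_1 = 2g.
42 = 2g
g = 42 / 2 = 21

21


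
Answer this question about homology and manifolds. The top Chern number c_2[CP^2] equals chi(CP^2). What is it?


For any closed oriented manifold, <e(TM),[M]> = chi(M).
chi(CP^2) = 2+1 = 3

3


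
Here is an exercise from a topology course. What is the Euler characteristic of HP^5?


HP^5 has one cell in each dimension 0, 4, ..., 4*5 (5+1 cells, all even-dim).
chi = 5 + 1 = 6

6


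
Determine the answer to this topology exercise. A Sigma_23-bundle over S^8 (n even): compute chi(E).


chi(S^8) = 2 (n even), chi(Sigma_23) = 2 - 2*23 = -44.
chi(E) = 2 * (-44) = -88

-88


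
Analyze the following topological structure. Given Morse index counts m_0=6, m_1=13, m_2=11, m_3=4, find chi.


Morse theory: chi(M) = sum_k (-1)^k m_k where m_k = #(index-k critical points).
= (6) + (-13) + (11) + (-4) = 0

0


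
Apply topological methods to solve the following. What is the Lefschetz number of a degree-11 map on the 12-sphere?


On S^12: L(f) = tr(f_0*) + (-1)^12 tr(f_12*) = 1 + (-1)^12 * deg(f).
L(f) = 1 + (-1)^12 * 11 = 1 + 11 = 12

12


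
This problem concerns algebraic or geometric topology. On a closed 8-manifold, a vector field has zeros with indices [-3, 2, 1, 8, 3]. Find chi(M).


Poincare-Hopf: chi(M) = sum of indices of zeros.
chi = (-3) + (2) + (1) + (8) + (3) = 11

11


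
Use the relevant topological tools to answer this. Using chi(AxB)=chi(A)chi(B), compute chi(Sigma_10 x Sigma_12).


chi(Sigma_10) = 2 - 2*10 = -18
chi(Sigma_12) = 2 - 2*12 = -22
chi(product) = (-18) * (-22) = 396

396


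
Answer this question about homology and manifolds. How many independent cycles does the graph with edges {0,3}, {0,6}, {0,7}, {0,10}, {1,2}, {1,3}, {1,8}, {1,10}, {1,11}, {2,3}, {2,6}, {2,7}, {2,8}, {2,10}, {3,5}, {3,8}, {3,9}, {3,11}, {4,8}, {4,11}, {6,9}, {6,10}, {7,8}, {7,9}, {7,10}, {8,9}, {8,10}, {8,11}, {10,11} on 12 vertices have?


b_1 = E - V + (number of components).
E = 29, V = 12, components = 1.
b_1 = 29 - 12 + 1 = 18

18


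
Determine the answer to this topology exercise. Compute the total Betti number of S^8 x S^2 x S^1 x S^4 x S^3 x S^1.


Total Betti number is multiplicative under products.
Each S^d (d>=1) has total Betti number 2.
There are 6 sphere factors.
Total = 2^6 = 64

64


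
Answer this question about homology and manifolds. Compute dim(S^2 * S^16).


Join of spheres: S^m * S^n = S^{m+n+1}.
dim = 2 + 16 + 1 = 19

19


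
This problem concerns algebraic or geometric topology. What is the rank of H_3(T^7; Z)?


By the Kunneth formula, b_k(T^n) = C(n,k).
b_3(T^7) = C(7,3).
C(7,3) = 7!/(3!*4!) = 35

35


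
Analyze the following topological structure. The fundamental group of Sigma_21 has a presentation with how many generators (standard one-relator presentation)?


Standard presentation: pi_1(Sigma_g) = <a_1,b_1,...,a_g,b_g | [a_1,b_1]...[a_g,b_g] = 1>.
Number of generators = 2g = 2*21 = 42

42


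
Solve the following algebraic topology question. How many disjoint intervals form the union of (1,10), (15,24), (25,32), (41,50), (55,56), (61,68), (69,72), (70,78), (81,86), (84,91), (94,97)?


Sort and merge overlapping open intervals.
Merged: (1,10), (15,24), (25,32), (41,50), (55,56), (61,68), (69,78), (81,91), (94,97).
Number of components = 9

9


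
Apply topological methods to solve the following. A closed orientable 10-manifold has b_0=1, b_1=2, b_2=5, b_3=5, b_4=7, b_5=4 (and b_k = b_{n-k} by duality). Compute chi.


By Poincare duality b_k = b_{10-k}, so full Betti numbers: b_0=1, b_1=2, b_2=5, b_3=5, b_4=7, b_5=4, b_6=7, b_7=5, b_8=5, b_9=2, b_10=1.
chi = sum (-1)^k b_k = 8

8


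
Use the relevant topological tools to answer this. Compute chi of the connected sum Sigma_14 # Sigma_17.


chi(Sigma_14) = 2 - 2*14 = -26
chi(Sigma_17) = 2 - 2*17 = -32
For surfaces: chi(A#B) = chi(A) + chi(B) - 2.
chi = -26 + -32 - 2 = -60

-60


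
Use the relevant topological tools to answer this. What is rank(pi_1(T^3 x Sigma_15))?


pi_1(A x B) = pi_1(A) x pi_1(B); rank of abelianization = b_1.
b_1(T^3) = 3, b_1(Sigma_15) = 2*15 = 30.
b_1(product) = 3 + 30 = 33

33


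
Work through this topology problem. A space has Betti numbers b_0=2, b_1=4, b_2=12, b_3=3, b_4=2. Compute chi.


chi = sum_k (-1)^k b_k.
= (2) + (-4) + (12) + (-3) + (2)
= 9

9


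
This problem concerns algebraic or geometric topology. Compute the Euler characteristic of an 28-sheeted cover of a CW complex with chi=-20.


For a finite covering: chi(E) = (number of sheets) * chi(B).
chi(E) = 28 * (-20) = -560

-560


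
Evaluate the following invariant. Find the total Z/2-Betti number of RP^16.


H^k(RP^16; Z/2) = Z/2 for each 0 <= k <= 16.
Total dimension = 16 + 1 = 17

17


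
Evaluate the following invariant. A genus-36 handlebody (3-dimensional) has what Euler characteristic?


A genus-g handlebody deformation retracts to a wedge of g circles.
chi(vee_g S^1) = 1 - g.
chi(H_36) = 1 - 36 = -35

-35


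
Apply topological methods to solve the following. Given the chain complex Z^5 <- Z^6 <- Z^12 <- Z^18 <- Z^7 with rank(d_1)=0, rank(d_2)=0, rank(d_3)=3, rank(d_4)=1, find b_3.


rank H_k = rank(ker d_k) - rank(im d_{k+1}).
rank(ker d_3) = rank(C_3) - rank(d_3) = 18 - 3 = 15.
rank(im d_{3+1}) = 1.
rank H_3 = 15 - 1 = 14

14


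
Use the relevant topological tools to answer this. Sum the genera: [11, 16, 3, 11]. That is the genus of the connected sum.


Genus is additive under connected sum of orientable surfaces.
g = 11 + 16 + 3 + 11 = 41

41


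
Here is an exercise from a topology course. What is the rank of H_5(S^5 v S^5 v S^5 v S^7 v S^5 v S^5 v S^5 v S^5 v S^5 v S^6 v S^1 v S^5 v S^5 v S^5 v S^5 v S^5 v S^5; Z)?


For a wedge of spheres, H_k (k>0) is free on one generator per sphere of dimension k.
Spheres of dimension 5: count = 14.
b_5 = 14

14


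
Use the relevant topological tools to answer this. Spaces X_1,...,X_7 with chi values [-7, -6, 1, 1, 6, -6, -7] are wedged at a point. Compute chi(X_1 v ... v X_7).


chi(A v B) = chi(A) + chi(B) - 1 (one point identified).
For 7 spaces: chi = (sum chi_i) - (7 - 1).
sum = -18; chi = -18 - 6 = -24

-24


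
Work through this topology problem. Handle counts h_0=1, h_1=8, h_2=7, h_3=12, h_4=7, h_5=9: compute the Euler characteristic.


Handles of index k contribute (-1)^k to chi (same as CW cells).
chi = (1) + (-8) + (7) + (-12) + (7) + (-9) = -14

-14


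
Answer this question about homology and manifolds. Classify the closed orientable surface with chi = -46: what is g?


chi = 2 - 2g for closed orientable surfaces.
-46 = 2 - 2g
2g = 2 - (-46) = 48
g = 24

24


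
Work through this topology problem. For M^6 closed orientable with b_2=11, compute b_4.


Poincare duality for closed orientable n-manifolds: b_k = b_{n-k}.
Here n = 6, so b_4 = b_2 = 11

11


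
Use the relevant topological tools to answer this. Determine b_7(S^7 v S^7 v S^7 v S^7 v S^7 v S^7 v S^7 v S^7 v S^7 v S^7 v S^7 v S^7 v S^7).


For a wedge of spheres, H_k (k>0) is free on one generator per sphere of dimension k.
Spheres of dimension 7: count = 13.
b_7 = 13

13


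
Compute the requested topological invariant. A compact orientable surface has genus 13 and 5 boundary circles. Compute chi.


For a compact orientable surface with genus g and b boundary components: chi = 2 - 2g - b.
chi = 2 - 2*13 - 5 = 2 - 26 - 5 = -29

-29


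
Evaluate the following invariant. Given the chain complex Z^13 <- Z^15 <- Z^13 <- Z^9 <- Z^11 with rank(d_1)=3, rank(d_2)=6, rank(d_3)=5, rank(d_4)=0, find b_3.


rank H_k = rank(ker d_k) - rank(im d_{k+1}).
rank(ker d_3) = rank(C_3) - rank(d_3) = 9 - 5 = 4.
rank(im d_{3+1}) = 0.
rank H_3 = 4 - 0 = 4

4


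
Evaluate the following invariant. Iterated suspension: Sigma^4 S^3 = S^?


Each suspension raises dimension by 1: Sigma S^n = S^{n+1}.
Sigma^4 S^3 = S^{3+4} = S^7

7


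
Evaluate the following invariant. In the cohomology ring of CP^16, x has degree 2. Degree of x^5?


|x| = 2 in H^*(CP^n).
|x^5| = 5 * |x| = 5 * 2 = 10

10


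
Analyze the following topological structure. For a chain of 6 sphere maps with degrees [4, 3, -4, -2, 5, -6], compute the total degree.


Degree is multiplicative: deg(composition) = product of degrees.
= (4) * (3) * (-4) * (-2) * (5) * (-6) = -2880

-2880


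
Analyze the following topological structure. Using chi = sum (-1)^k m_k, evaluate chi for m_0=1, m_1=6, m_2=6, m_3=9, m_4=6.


Morse theory: chi(M) = sum_k (-1)^k m_k where m_k = #(index-k critical points).
= (1) + (-6) + (6) + (-9) + (6) = -2

-2


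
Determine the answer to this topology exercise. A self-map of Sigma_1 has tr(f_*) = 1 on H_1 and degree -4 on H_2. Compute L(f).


L(f) = tr(f_0*) - tr(f_1*) + tr(f_2*).
= 1 - (1) + (-4)
= -4

-4


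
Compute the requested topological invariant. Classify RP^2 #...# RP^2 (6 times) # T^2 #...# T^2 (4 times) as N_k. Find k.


Since a >= 1, the sum is non-orientable; each T^2 can be replaced by RP^2 # RP^2 (since T^2#RP^2 = 3RP^2).
Total crosscaps k = 6 + 2*4 = 14.
Check via chi: chi = 6*1 + 4*0 - (6+4-1)*2 = -12 = 2 - k = -12. Consistent.

14


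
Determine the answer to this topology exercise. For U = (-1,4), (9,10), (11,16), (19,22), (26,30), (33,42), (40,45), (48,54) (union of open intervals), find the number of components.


Sort and merge overlapping open intervals.
Merged: (-1,4), (9,10), (11,16), (19,22), (26,30), (33,45), (48,54).
Number of components = 7

7


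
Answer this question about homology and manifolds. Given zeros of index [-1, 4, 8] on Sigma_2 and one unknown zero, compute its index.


Poincare-Hopf: sum of indices = chi(M).
chi(Sigma_2) = 2 - 2*2 = -2.
Sum of known indices = 11.
x = chi - (sum known) = -2 - (11) = -13

-13


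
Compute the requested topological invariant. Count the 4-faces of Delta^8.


Delta^8 has 8+1 vertices. A 4-face is a choice of 4+1 vertices.
f_4 = C(8+1, 4+1) = C(9,5) = 126

126


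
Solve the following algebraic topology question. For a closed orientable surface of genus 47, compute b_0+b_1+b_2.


For Sigma_47: b_0 = 1, b_1 = 2g = 94, b_2 = 1.
Total = 1 + 94 + 1 = 96

96


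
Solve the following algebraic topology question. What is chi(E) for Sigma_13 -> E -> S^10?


chi(S^10) = 2 (n even), chi(Sigma_13) = 2 - 2*13 = -24.
chi(E) = 2 * (-24) = -48

-48


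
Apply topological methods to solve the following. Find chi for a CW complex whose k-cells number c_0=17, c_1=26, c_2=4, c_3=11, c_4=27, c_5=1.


chi = sum_k (-1)^k c_k.
= (-1)^0*17 + (-1)^1*26 + (-1)^2*4 + (-1)^3*11 + (-1)^4*27 + (-1)^5*1
= (17) + (-26) + (4) + (-11) + (27) + (-1)
= 10

10


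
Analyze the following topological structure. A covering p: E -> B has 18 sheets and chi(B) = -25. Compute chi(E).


For a finite covering: chi(E) = (number of sheets) * chi(B).
chi(E) = 18 * (-25) = -450

-450


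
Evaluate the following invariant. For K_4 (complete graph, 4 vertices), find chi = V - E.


K_4: V = 4, E = C(4,2) = 6.
chi = V - E = 4 - 6 = -2

-2


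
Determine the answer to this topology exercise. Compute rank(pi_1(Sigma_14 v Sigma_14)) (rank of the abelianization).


For a wedge: H_1(A v B) = H_1(A) + H_1(B).
b_1(Sigma_14) = 28, b_1(Sigma_14) = 28.
b_1 = 28 + 28 = 56

56


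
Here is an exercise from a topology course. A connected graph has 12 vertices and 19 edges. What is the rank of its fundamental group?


For a connected graph: rank(pi_1) = b_1 = E - V + 1 = 1 - chi.
chi = V - E = 12 - 19 = -7.
rank = 1 - (-7) = 19 - 12 + 1 = 8

8


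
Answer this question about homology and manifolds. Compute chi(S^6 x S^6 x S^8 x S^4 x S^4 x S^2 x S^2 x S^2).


chi is multiplicative: chi(X x Y) = chi(X) chi(Y).
Each even-dim sphere has chi = 2. There are 8 factors.
chi = 2^8 = 256

256


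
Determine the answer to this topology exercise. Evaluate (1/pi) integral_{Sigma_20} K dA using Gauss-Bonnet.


Gauss-Bonnet: integral K dA = 2*pi*chi(M).
chi(Sigma_20) = 2 - 2*20 = -38.
(integral K dA)/pi = 2*chi = 2*(-38) = -76

-76


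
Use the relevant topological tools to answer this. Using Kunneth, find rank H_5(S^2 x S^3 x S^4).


Each S^d has Poincare polynomial 1 + t^d.
The product S^2 x S^3 x S^4 has Poincare polynomial prod(1+t^d_i).
Expanding: b_0=1, b_2=1, b_3=1, b_4=1, b_5=1, b_6=1, b_7=1, b_9=1.
b_5 = 1

1


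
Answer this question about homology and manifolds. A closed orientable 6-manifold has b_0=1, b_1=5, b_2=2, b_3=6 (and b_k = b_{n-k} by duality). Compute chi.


By Poincare duality b_k = b_{6-k}, so full Betti numbers: b_0=1, b_1=5, b_2=2, b_3=6, b_4=2, b_5=5, b_6=1.
chi = sum (-1)^k b_k = -10

-10


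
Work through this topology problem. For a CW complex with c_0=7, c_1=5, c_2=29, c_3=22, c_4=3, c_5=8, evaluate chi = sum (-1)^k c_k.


chi = sum_k (-1)^k c_k.
= (-1)^0*7 + (-1)^1*5 + (-1)^2*29 + (-1)^3*22 + (-1)^4*3 + (-1)^5*8
= (7) + (-5) + (29) + (-22) + (3) + (-8)
= 4

4


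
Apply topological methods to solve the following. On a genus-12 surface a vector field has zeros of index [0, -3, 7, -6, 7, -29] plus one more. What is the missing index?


Poincare-Hopf: sum of indices = chi(M).
chi(Sigma_12) = 2 - 2*12 = -22.
Sum of known indices = -24.
x = chi - (sum known) = -22 - (-24) = 2

2


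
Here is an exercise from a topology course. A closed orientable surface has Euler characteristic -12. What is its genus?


chi = 2 - 2g for closed orientable surfaces.
-12 = 2 - 2g
2g = 2 - (-12) = 14
g = 7

7


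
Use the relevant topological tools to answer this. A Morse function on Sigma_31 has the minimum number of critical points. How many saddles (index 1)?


A perfect Morse function has m_k = b_k.
For Sigma_31: b_0=1, b_1=2g=62, b_2=1.
Saddles m_1 = 2g = 62

62


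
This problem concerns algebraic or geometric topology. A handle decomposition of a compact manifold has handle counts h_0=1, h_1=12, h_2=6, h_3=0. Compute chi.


Handles of index k contribute (-1)^k to chi (same as CW cells).
chi = (1) + (-12) + (6) + (0) = -5

-5


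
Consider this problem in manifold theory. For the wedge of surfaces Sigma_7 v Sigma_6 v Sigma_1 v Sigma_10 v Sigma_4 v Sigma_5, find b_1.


For a wedge X v Y: reduced H_k(X v Y) = H_k(X) + H_k(Y).
Each Sigma_g contributes b_1 = 2g.
b_1 = 14 + 12 + 2 + 20 + 8 + 10 = 66

66


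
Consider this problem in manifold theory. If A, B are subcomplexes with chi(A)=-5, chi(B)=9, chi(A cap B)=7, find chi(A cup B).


chi(A cup B) = chi(A) + chi(B) - chi(A cap B)
= -5 + (9) - (7)
= -3

-3


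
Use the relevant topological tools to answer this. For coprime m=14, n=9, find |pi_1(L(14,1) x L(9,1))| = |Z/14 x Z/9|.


pi_1(X x Y) = pi_1(X) x pi_1(Y).
pi_1(L(14,1)) = Z/14, pi_1(L(9,1)) = Z/9.
|Z/14 x Z/9| = 14 * 9 = 126

126


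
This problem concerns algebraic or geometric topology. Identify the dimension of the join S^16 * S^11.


Join of spheres: S^m * S^n = S^{m+n+1}.
dim = 16 + 11 + 1 = 28

28


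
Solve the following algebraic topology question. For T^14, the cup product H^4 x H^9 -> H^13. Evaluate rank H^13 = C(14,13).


Cup product: H^p x H^q -> H^{p+q}; here p+q = 4+9 = 13.
rank H^k(T^n) = C(n,k).
C(14,13) = 14

14
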